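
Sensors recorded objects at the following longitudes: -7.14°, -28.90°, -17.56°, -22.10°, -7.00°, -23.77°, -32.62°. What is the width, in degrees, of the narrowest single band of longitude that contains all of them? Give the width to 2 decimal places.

25.62°

Sort the longitudes: -32.62°, -28.90°, -23.77°, -22.10°, -17.56°, -7.14°, -7.00°.
Eastward gaps between consecutive values (wrapping around): 3.72°, 5.13°, 1.67°, 4.54°, 10.42°, 0.14°, 334.38°.
Largest gap = 334.38° ⇒ minimal covering band is its complement: 360° − 334.38° = 25.62°.
Band runs from -32.62° eastward to -7.00°.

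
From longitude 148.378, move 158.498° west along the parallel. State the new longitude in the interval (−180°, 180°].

Start at +148.378°; shift −158.498° → -10.120°.
-10.120° already lies in (−180°, 180°].

-10.120°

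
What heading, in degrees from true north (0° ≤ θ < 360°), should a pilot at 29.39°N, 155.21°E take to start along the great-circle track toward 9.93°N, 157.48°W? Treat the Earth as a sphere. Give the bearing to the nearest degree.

104°

Δλ = -157.48 − 155.21 = -312.69°; wrapped into (−180°, 180°]: 47.31°.
θ = atan2( sin Δλ · cos φ₂ , cos φ₁ · sin φ₂ − sin φ₁ · cos φ₂ · cos Δλ )
  = atan2(0.72402, -0.17751) = 103.776° → normalised to [0°, 360°): 103.776°.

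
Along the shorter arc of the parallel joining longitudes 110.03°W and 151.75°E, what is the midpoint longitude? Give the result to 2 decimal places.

159.14°W

Signed shortest Δλ from -110.03° to +151.75° is -98.22°.
Midpoint longitude = -110.03° + (-98.22°)/2 = -110.03° − 49.11° = -159.14°.
(The naïve average (-110.03 + +151.75)/2 = 20.86° is on the wrong side of the globe.)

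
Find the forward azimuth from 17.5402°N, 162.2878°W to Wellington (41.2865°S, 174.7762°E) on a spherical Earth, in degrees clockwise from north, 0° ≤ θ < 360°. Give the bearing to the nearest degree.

199°

Δλ = 174.7762 − -162.2878 = 337.0640°; wrapped into (−180°, 180°]: -22.9360°.
θ = atan2( sin Δλ · cos φ₂ , cos φ₁ · sin φ₂ − sin φ₁ · cos φ₂ · cos Δλ )
  = atan2(-0.29283, -0.83770) = -160.732° → normalised to [0°, 360°): 199.268°.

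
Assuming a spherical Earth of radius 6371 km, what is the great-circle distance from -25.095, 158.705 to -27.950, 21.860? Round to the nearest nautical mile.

Δλ = 21.860 − 158.705 = -136.845°.
Δφ = -27.950 − -25.095 = -2.855°.
a = sin²(Δφ/2) + cos φ₁ · cos φ₂ · sin²(Δλ/2) = 0.692400.
c = 2·atan2(√a, √(1−a)) = 1.96579 rad → d = 6371·c ≈ 12524.03 km ≈ 6762.44 nmi.

6762 nmi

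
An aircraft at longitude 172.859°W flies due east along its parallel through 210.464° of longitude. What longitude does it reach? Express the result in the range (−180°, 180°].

37.605°E

Start at -172.859°; shift +210.464° → +37.605°.
+37.605° already lies in (−180°, 180°].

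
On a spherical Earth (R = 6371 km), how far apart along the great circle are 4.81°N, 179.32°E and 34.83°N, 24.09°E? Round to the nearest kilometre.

Δλ = 24.09 − 179.32 = -155.23°.
Δφ = 34.83 − 4.81 = 30.02°.
a = sin²(Δφ/2) + cos φ₁ · cos φ₂ · sin²(Δλ/2) = 0.847407.
c = 2·atan2(√a, √(1−a)) = 2.33896 rad → d = 6371·c ≈ 14901.49 km.

14901 km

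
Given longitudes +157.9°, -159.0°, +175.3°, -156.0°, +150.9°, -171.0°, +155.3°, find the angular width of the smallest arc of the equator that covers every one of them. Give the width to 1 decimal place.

53.1°

Sort the longitudes: -171.0°, -159.0°, -156.0°, +150.9°, +155.3°, +157.9°, +175.3°.
Eastward gaps between consecutive values (wrapping around): 12.0°, 3.0°, 306.9°, 4.4°, 2.6°, 17.4°, 13.7°.
Largest gap = 306.9° ⇒ minimal covering band is its complement: 360° − 306.9° = 53.1°.
Band runs from +150.9° eastward to -156.0°, crossing the antimeridian.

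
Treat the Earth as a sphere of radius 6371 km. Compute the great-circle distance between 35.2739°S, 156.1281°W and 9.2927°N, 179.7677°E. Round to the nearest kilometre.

5565 km

Δλ = 179.7677 − -156.1281 = 335.8958°; wrapped into (−180°, 180°]: -24.1042°.
Δφ = 9.2927 − -35.2739 = 44.5666°.
a = sin²(Δφ/2) + cos φ₁ · cos φ₂ · sin²(Δλ/2) = 0.178909.
c = 2·atan2(√a, √(1−a)) = 0.87345 rad → d = 6371·c ≈ 5564.77 km.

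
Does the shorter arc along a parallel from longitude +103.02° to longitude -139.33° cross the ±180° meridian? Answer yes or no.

Yes

Naïve |-139.33 − 103.02| = 242.35° > 180°, so the shorter arc goes the other way round — across 180°.
Signed shortest Δλ = ((-139.33 − 103.02 + 180) mod 360) − 180 = 117.65°.
Going east by 117.65° from +103.02° passes through 180° before reaching -139.33°.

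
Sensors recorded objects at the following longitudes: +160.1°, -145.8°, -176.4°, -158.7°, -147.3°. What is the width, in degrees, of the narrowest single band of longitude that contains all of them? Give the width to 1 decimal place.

54.1°

Sort the longitudes: -176.4°, -158.7°, -147.3°, -145.8°, +160.1°.
Eastward gaps between consecutive values (wrapping around): 17.7°, 11.4°, 1.5°, 305.9°, 23.5°.
Largest gap = 305.9° ⇒ minimal covering band is its complement: 360° − 305.9° = 54.1°.
Band runs from +160.1° eastward to -145.8°, crossing the antimeridian.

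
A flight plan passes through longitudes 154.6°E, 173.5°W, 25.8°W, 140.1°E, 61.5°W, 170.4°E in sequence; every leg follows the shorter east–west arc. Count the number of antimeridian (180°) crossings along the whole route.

Leg 1: +154.6° → -173.5°, shortest Δλ = 31.9° (east) — crosses 180°.
Leg 2: -173.5° → -25.8°, shortest Δλ = 147.7° (east) — does not cross 180°.
Leg 3: -25.8° → +140.1°, shortest Δλ = 165.9° (east) — does not cross 180°.
Leg 4: +140.1° → -61.5°, shortest Δλ = 158.4° (east) — crosses 180°.
Leg 5: -61.5° → +170.4°, shortest Δλ = -128.1° (west) — crosses 180°.
Total crossings: 3.

3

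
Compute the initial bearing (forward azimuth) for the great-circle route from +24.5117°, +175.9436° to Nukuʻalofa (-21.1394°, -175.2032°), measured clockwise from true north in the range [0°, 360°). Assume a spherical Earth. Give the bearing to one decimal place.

168.6°

Δλ = -175.2032 − 175.9436 = -351.1468°; wrapped into (−180°, 180°]: 8.8532°.
θ = atan2( sin Δλ · cos φ₂ , cos φ₁ · sin φ₂ − sin φ₁ · cos φ₂ · cos Δλ )
  = atan2(0.14355, -0.71049) = 168.578° → normalised to [0°, 360°): 168.578°.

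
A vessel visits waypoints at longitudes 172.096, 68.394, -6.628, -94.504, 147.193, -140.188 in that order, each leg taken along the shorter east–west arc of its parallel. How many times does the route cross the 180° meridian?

2

Leg 1: +172.096° → +68.394°, shortest Δλ = -103.702° (west) — does not cross 180°.
Leg 2: +68.394° → -6.628°, shortest Δλ = -75.022° (west) — does not cross 180°.
Leg 3: -6.628° → -94.504°, shortest Δλ = -87.876° (west) — does not cross 180°.
Leg 4: -94.504° → +147.193°, shortest Δλ = -118.303° (west) — crosses 180°.
Leg 5: +147.193° → -140.188°, shortest Δλ = 72.619° (east) — crosses 180°.
Total crossings: 2.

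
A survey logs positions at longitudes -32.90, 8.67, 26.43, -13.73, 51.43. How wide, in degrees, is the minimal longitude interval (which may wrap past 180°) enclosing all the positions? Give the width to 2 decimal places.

Sort the longitudes: -32.90°, -13.73°, +8.67°, +26.43°, +51.43°.
Eastward gaps between consecutive values (wrapping around): 19.17°, 22.40°, 17.76°, 25.00°, 275.67°.
Largest gap = 275.67° ⇒ minimal covering band is its complement: 360° − 275.67° = 84.33°.
Band runs from -32.90° eastward to +51.43°.

84.33°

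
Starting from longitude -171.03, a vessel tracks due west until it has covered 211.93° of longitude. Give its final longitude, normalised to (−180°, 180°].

-22.96°

Start at -171.03°; shift −211.93° → -382.96°.
-382.96° lies outside (−180°, 180°]; add 360° → -22.96°.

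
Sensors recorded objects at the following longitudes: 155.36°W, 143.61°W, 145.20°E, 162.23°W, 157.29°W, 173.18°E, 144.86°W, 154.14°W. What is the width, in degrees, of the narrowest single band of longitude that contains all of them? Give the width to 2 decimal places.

Sort the longitudes: -162.23°, -157.29°, -155.36°, -154.14°, -144.86°, -143.61°, +145.20°, +173.18°.
Eastward gaps between consecutive values (wrapping around): 4.94°, 1.93°, 1.22°, 9.28°, 1.25°, 288.81°, 27.98°, 24.59°.
Largest gap = 288.81° ⇒ minimal covering band is its complement: 360° − 288.81° = 71.19°.
Band runs from +145.20° eastward to -143.61°, crossing the antimeridian.

71.19°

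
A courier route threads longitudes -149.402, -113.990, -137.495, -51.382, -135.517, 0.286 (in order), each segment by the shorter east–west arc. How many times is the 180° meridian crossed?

Leg 1: -149.402° → -113.990°, shortest Δλ = 35.412° (east) — does not cross 180°.
Leg 2: -113.990° → -137.495°, shortest Δλ = -23.505° (west) — does not cross 180°.
Leg 3: -137.495° → -51.382°, shortest Δλ = 86.113° (east) — does not cross 180°.
Leg 4: -51.382° → -135.517°, shortest Δλ = -84.135° (west) — does not cross 180°.
Leg 5: -135.517° → +0.286°, shortest Δλ = 135.803° (east) — does not cross 180°.
Total crossings: 0.

0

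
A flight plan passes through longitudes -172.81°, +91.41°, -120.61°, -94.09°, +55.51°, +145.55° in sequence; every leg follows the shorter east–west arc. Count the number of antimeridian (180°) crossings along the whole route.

Leg 1: -172.81° → +91.41°, shortest Δλ = -95.78° (west) — crosses 180°.
Leg 2: +91.41° → -120.61°, shortest Δλ = 147.98° (east) — crosses 180°.
Leg 3: -120.61° → -94.09°, shortest Δλ = 26.52° (east) — does not cross 180°.
Leg 4: -94.09° → +55.51°, shortest Δλ = 149.6° (east) — does not cross 180°.
Leg 5: +55.51° → +145.55°, shortest Δλ = 90.04° (east) — does not cross 180°.
Total crossings: 2.

2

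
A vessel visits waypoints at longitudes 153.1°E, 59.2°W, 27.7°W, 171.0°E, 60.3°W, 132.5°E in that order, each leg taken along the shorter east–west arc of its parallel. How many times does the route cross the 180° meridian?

Leg 1: +153.1° → -59.2°, shortest Δλ = 147.7° (east) — crosses 180°.
Leg 2: -59.2° → -27.7°, shortest Δλ = 31.5° (east) — does not cross 180°.
Leg 3: -27.7° → +171.0°, shortest Δλ = -161.3° (west) — crosses 180°.
Leg 4: +171.0° → -60.3°, shortest Δλ = 128.7° (east) — crosses 180°.
Leg 5: -60.3° → +132.5°, shortest Δλ = -167.2° (west) — crosses 180°.
Total crossings: 4.

4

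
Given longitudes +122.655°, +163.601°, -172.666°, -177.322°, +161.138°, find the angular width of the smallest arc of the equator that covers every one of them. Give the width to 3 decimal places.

Sort the longitudes: -177.322°, -172.666°, +122.655°, +161.138°, +163.601°.
Eastward gaps between consecutive values (wrapping around): 4.656°, 295.321°, 38.483°, 2.463°, 19.077°.
Largest gap = 295.321° ⇒ minimal covering band is its complement: 360° − 295.321° = 64.679°.
Band runs from +122.655° eastward to -172.666°, crossing the antimeridian.

64.679°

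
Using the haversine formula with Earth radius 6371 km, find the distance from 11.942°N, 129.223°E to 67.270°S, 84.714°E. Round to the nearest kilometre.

9505 km

Δλ = 84.714 − 129.223 = -44.509°.
Δφ = -67.270 − 11.942 = -79.212°.
a = sin²(Δφ/2) + cos φ₁ · cos φ₂ · sin²(Δλ/2) = 0.460633.
c = 2·atan2(√a, √(1−a)) = 1.49198 rad → d = 6371·c ≈ 9505.40 km.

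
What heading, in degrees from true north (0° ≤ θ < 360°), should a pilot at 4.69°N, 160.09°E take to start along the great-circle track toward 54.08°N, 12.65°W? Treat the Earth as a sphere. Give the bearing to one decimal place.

Δλ = -12.65 − 160.09 = -172.74°.
θ = atan2( sin Δλ · cos φ₂ , cos φ₁ · sin φ₂ − sin φ₁ · cos φ₂ · cos Δλ )
  = atan2(-0.07414, 0.85471) = -4.957° → normalised to [0°, 360°): 355.043°.

355.0°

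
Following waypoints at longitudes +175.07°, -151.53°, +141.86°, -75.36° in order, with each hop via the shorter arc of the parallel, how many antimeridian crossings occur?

3

Leg 1: +175.07° → -151.53°, shortest Δλ = 33.4° (east) — crosses 180°.
Leg 2: -151.53° → +141.86°, shortest Δλ = -66.61° (west) — crosses 180°.
Leg 3: +141.86° → -75.36°, shortest Δλ = 142.78° (east) — crosses 180°.
Total crossings: 3.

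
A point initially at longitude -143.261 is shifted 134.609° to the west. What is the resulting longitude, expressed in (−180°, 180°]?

Start at -143.261°; shift −134.609° → -277.870°.
-277.870° lies outside (−180°, 180°]; add 360° → +82.130°.

+82.130°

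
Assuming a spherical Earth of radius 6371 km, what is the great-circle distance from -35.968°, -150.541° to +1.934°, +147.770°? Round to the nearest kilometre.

7635 km

Δλ = 147.770 − -150.541 = 298.311°; wrapped into (−180°, 180°]: -61.689°.
Δφ = 1.934 − -35.968 = 37.902°.
a = sin²(Δφ/2) + cos φ₁ · cos φ₂ · sin²(Δλ/2) = 0.318101.
c = 2·atan2(√a, √(1−a)) = 1.19845 rad → d = 6371·c ≈ 7635.35 km.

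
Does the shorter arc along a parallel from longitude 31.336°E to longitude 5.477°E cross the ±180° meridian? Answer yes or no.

Signed shortest Δλ = ((5.477 − 31.336 + 180) mod 360) − 180 = -25.859°.
Going west by 25.859° from +31.336° reaches +5.477° without touching 180°.

No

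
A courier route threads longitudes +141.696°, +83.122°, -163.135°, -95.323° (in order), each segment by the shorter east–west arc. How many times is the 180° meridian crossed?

Leg 1: +141.696° → +83.122°, shortest Δλ = -58.574° (west) — does not cross 180°.
Leg 2: +83.122° → -163.135°, shortest Δλ = 113.743° (east) — crosses 180°.
Leg 3: -163.135° → -95.323°, shortest Δλ = 67.812° (east) — does not cross 180°.
Total crossings: 1.

1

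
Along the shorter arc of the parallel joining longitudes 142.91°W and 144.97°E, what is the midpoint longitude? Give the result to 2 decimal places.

178.97°W

Signed shortest Δλ from -142.91° to +144.97° is -72.12°.
Midpoint longitude = -142.91° + (-72.12°)/2 = -142.91° − 36.06° = -178.97°.
(The naïve average (-142.91 + +144.97)/2 = 1.03° is on the wrong side of the globe.)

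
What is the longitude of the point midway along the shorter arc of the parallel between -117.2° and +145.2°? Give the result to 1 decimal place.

-166.0°

Signed shortest Δλ from -117.2° to +145.2° is -97.6°.
Midpoint longitude = -117.2° + (-97.6°)/2 = -117.2° − 48.8° = -166.0°.
(The naïve average (-117.2 + +145.2)/2 = 14.0° is on the wrong side of the globe.)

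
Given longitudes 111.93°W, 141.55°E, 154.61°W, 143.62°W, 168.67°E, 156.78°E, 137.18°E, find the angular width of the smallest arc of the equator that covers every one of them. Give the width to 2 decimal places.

Sort the longitudes: -154.61°, -143.62°, -111.93°, +137.18°, +141.55°, +156.78°, +168.67°.
Eastward gaps between consecutive values (wrapping around): 10.99°, 31.69°, 249.11°, 4.37°, 15.23°, 11.89°, 36.72°.
Largest gap = 249.11° ⇒ minimal covering band is its complement: 360° − 249.11° = 110.89°.
Band runs from +137.18° eastward to -111.93°, crossing the antimeridian.

110.89°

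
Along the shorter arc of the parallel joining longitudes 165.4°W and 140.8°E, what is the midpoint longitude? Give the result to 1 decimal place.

Signed shortest Δλ from -165.4° to +140.8° is -53.8°.
Midpoint longitude = -165.4° + (-53.8°)/2 = -165.4° − 26.9° = -192.3°.
Normalise into (−180°, 180°]: +167.7°.
(The naïve average (-165.4 + +140.8)/2 = -12.3° is on the wrong side of the globe.)

167.7°E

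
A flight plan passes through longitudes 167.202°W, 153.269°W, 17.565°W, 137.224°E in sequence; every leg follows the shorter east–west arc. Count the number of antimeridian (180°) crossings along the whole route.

Leg 1: -167.202° → -153.269°, shortest Δλ = 13.933° (east) — does not cross 180°.
Leg 2: -153.269° → -17.565°, shortest Δλ = 135.704° (east) — does not cross 180°.
Leg 3: -17.565° → +137.224°, shortest Δλ = 154.789° (east) — does not cross 180°.
Total crossings: 0.

0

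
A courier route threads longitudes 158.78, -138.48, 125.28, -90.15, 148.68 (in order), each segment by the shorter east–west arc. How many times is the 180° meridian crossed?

Leg 1: +158.78° → -138.48°, shortest Δλ = 62.74° (east) — crosses 180°.
Leg 2: -138.48° → +125.28°, shortest Δλ = -96.24° (west) — crosses 180°.
Leg 3: +125.28° → -90.15°, shortest Δλ = 144.57° (east) — crosses 180°.
Leg 4: -90.15° → +148.68°, shortest Δλ = -121.17° (west) — crosses 180°.
Total crossings: 4.

4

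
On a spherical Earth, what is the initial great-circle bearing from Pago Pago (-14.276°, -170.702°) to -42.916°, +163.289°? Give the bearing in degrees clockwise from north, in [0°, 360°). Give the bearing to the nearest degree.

213°

Δλ = 163.289 − -170.702 = 333.991°; wrapped into (−180°, 180°]: -26.009°.
θ = atan2( sin Δλ · cos φ₂ , cos φ₁ · sin φ₂ − sin φ₁ · cos φ₂ · cos Δλ )
  = atan2(-0.32115, -0.49759) = -147.162° → normalised to [0°, 360°): 212.838°.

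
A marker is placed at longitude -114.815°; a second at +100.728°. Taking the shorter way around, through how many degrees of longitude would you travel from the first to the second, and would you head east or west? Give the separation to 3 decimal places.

144.457° west

Raw difference: 100.728 − -114.815 = 215.543°.
Normalise into (−180°, 180°]: 215.543° − 360° = -144.457°.
Negative ⇒ the second point lies to the west; separation 144.457°.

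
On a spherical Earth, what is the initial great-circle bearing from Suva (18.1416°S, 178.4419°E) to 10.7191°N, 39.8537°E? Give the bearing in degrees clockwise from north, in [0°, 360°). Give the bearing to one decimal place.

265.4°

Δλ = 39.8537 − 178.4419 = -138.5882°.
θ = atan2( sin Δλ · cos φ₂ , cos φ₁ · sin φ₂ − sin φ₁ · cos φ₂ · cos Δλ )
  = atan2(-0.64992, -0.05269) = -94.635° → normalised to [0°, 360°): 265.365°.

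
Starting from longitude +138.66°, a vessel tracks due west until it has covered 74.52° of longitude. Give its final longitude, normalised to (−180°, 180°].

Start at +138.66°; shift −74.52° → +64.14°.
+64.14° already lies in (−180°, 180°].

+64.14°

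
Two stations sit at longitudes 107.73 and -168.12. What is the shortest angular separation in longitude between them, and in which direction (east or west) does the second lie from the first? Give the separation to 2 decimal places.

84.15° east

Raw difference: -168.12 − 107.73 = -275.85°.
Normalise into (−180°, 180°]: -275.85° + 360° = 84.15°.
Positive ⇒ the second point lies to the east; separation 84.15°.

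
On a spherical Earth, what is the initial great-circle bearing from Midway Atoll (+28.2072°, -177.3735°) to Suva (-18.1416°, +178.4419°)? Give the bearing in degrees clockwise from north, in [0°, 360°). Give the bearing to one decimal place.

185.5°

Δλ = 178.4419 − -177.3735 = 355.8154°; wrapped into (−180°, 180°]: -4.1846°.
θ = atan2( sin Δλ · cos φ₂ , cos φ₁ · sin φ₂ − sin φ₁ · cos φ₂ · cos Δλ )
  = atan2(-0.06934, -0.72236) = -174.517° → normalised to [0°, 360°): 185.483°.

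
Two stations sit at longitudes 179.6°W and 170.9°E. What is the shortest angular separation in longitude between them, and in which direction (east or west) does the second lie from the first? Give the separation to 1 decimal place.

Raw difference: 170.9 − -179.6 = 350.5°.
Normalise into (−180°, 180°]: 350.5° − 360° = -9.5°.
Negative ⇒ the second point lies to the west; separation 9.5°.

9.5° west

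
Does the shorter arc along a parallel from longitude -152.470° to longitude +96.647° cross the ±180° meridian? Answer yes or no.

Naïve |96.647 − -152.470| = 249.117° > 180°, so the shorter arc goes the other way round — across 180°.
Signed shortest Δλ = ((96.647 − -152.470 + 180) mod 360) − 180 = -110.883°.
Going west by 110.883° from -152.470° passes through 180° before reaching +96.647°.

Yes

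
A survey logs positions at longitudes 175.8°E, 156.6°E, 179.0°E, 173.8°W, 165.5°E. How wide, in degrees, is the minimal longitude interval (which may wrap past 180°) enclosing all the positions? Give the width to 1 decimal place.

Sort the longitudes: -173.8°, +156.6°, +165.5°, +175.8°, +179.0°.
Eastward gaps between consecutive values (wrapping around): 330.4°, 8.9°, 10.3°, 3.2°, 7.2°.
Largest gap = 330.4° ⇒ minimal covering band is its complement: 360° − 330.4° = 29.6°.
Band runs from +156.6° eastward to -173.8°, crossing the antimeridian.

29.6°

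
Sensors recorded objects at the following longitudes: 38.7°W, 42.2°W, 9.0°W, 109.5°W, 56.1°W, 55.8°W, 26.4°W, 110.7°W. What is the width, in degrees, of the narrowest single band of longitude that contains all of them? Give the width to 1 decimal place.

101.7°

Sort the longitudes: -110.7°, -109.5°, -56.1°, -55.8°, -42.2°, -38.7°, -26.4°, -9.0°.
Eastward gaps between consecutive values (wrapping around): 1.2°, 53.4°, 0.3°, 13.6°, 3.5°, 12.3°, 17.4°, 258.3°.
Largest gap = 258.3° ⇒ minimal covering band is its complement: 360° − 258.3° = 101.7°.
Band runs from -110.7° eastward to -9.0°.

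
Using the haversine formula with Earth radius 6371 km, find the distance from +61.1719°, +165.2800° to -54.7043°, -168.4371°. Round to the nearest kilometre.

13090 km

Δλ = -168.4371 − 165.2800 = -333.7171°; wrapped into (−180°, 180°]: 26.2829°.
Δφ = -54.7043 − 61.1719 = -115.8762°.
a = sin²(Δφ/2) + cos φ₁ · cos φ₂ · sin²(Δλ/2) = 0.732615.
c = 2·atan2(√a, √(1−a)) = 2.05469 rad → d = 6371·c ≈ 13090.44 km.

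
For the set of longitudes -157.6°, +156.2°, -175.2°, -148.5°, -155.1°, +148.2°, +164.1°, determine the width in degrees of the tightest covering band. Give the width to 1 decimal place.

Sort the longitudes: -175.2°, -157.6°, -155.1°, -148.5°, +148.2°, +156.2°, +164.1°.
Eastward gaps between consecutive values (wrapping around): 17.6°, 2.5°, 6.6°, 296.7°, 8.0°, 7.9°, 20.7°.
Largest gap = 296.7° ⇒ minimal covering band is its complement: 360° − 296.7° = 63.3°.
Band runs from +148.2° eastward to -148.5°, crossing the antimeridian.

63.3°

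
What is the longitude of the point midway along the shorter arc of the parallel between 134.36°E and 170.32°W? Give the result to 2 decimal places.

162.02°E

Signed shortest Δλ from +134.36° to -170.32° is +55.32°.
Midpoint longitude = +134.36° + (+55.32°)/2 = +134.36° + 27.66° = +162.02°.
(The naïve average (+134.36 + -170.32)/2 = -17.98° is on the wrong side of the globe.)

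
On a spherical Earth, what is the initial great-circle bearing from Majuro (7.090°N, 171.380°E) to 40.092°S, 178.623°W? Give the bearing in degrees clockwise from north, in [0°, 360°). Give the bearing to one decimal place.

Δλ = -178.623 − 171.380 = -350.003°; wrapped into (−180°, 180°]: 9.997°.
θ = atan2( sin Δλ · cos φ₂ , cos φ₁ · sin φ₂ − sin φ₁ · cos φ₂ · cos Δλ )
  = atan2(0.13280, -0.73208) = 169.718° → normalised to [0°, 360°): 169.718°.

169.7°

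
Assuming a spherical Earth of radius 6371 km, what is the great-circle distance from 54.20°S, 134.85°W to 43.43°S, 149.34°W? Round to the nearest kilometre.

1594 km

Δλ = -149.34 − -134.85 = -14.49°.
Δφ = -43.43 − -54.20 = 10.77°.
a = sin²(Δφ/2) + cos φ₁ · cos φ₂ · sin²(Δλ/2) = 0.015564.
c = 2·atan2(√a, √(1−a)) = 0.25016 rad → d = 6371·c ≈ 1593.77 km.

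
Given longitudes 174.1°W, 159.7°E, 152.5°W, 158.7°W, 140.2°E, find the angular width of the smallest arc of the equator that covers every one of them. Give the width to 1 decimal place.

67.3°

Sort the longitudes: -174.1°, -158.7°, -152.5°, +140.2°, +159.7°.
Eastward gaps between consecutive values (wrapping around): 15.4°, 6.2°, 292.7°, 19.5°, 26.2°.
Largest gap = 292.7° ⇒ minimal covering band is its complement: 360° − 292.7° = 67.3°.
Band runs from +140.2° eastward to -152.5°, crossing the antimeridian.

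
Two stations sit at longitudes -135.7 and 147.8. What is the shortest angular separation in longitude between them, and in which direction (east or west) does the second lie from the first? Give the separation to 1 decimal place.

76.5° west

Raw difference: 147.8 − -135.7 = 283.5°.
Normalise into (−180°, 180°]: 283.5° − 360° = -76.5°.
Negative ⇒ the second point lies to the west; separation 76.5°.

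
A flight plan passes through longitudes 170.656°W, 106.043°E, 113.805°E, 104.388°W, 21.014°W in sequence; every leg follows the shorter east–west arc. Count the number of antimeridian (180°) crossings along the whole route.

Leg 1: -170.656° → +106.043°, shortest Δλ = -83.301° (west) — crosses 180°.
Leg 2: +106.043° → +113.805°, shortest Δλ = 7.762° (east) — does not cross 180°.
Leg 3: +113.805° → -104.388°, shortest Δλ = 141.807° (east) — crosses 180°.
Leg 4: -104.388° → -21.014°, shortest Δλ = 83.374° (east) — does not cross 180°.
Total crossings: 2.

2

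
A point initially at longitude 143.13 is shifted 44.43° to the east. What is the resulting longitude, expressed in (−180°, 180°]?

Start at +143.13°; shift +44.43° → +187.56°.
+187.56° lies outside (−180°, 180°]; subtract 360° → -172.44°.

-172.44°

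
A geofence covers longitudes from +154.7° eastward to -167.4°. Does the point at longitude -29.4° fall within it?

No

Band width going east from +154.7° to -167.4°: ((-167.4 − 154.7) mod 360) = 37.9°.
Offset of -29.4° east of the west edge: ((-29.4 − 154.7) mod 360) = 175.9°.
175.9° > 37.9° ⇒ outside.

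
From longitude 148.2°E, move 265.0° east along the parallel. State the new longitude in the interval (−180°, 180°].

53.2°E

Start at +148.2°; shift +265.0° → +413.2°.
+413.2° lies outside (−180°, 180°]; subtract 360° → +53.2°.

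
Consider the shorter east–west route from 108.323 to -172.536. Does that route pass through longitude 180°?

Yes

Naïve |-172.536 − 108.323| = 280.859° > 180°, so the shorter arc goes the other way round — across 180°.
Signed shortest Δλ = ((-172.536 − 108.323 + 180) mod 360) − 180 = 79.141°.
Going east by 79.141° from +108.323° passes through 180° before reaching -172.536°.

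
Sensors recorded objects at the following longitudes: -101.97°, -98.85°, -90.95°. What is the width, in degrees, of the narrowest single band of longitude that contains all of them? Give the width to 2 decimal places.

11.02°

Sort the longitudes: -101.97°, -98.85°, -90.95°.
Eastward gaps between consecutive values (wrapping around): 3.12°, 7.90°, 348.98°.
Largest gap = 348.98° ⇒ minimal covering band is its complement: 360° − 348.98° = 11.02°.
Band runs from -101.97° eastward to -90.95°.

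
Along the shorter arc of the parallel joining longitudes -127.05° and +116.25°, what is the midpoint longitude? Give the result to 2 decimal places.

Signed shortest Δλ from -127.05° to +116.25° is -116.70°.
Midpoint longitude = -127.05° + (-116.70°)/2 = -127.05° − 58.35° = -185.40°.
Normalise into (−180°, 180°]: +174.60°.
(The naïve average (-127.05 + +116.25)/2 = -5.4° is on the wrong side of the globe.)

+174.60°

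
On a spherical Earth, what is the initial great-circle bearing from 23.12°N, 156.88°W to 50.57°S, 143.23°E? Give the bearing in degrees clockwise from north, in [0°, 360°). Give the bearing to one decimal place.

213.3°

Δλ = 143.23 − -156.88 = 300.11°; wrapped into (−180°, 180°]: -59.89°.
θ = atan2( sin Δλ · cos φ₂ , cos φ₁ · sin φ₂ − sin φ₁ · cos φ₂ · cos Δλ )
  = atan2(-0.54943, -0.83548) = -146.670° → normalised to [0°, 360°): 213.330°.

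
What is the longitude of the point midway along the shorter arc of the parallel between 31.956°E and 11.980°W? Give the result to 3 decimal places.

9.988°E

Signed shortest Δλ from +31.956° to -11.980° is -43.936°.
Midpoint longitude = +31.956° + (-43.936°)/2 = +31.956° − 21.968° = +9.988°.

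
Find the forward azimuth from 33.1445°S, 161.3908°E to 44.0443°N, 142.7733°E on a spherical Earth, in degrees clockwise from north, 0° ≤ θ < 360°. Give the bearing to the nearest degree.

Δλ = 142.7733 − 161.3908 = -18.6175°.
θ = atan2( sin Δλ · cos φ₂ , cos φ₁ · sin φ₂ − sin φ₁ · cos φ₂ · cos Δλ )
  = atan2(-0.22948, 0.95454) = -13.518° → normalised to [0°, 360°): 346.482°.

346°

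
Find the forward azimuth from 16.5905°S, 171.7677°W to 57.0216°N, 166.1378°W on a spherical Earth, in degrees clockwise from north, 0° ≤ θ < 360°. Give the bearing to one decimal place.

3.2°

Δλ = -166.1378 − -171.7677 = 5.6299°.
θ = atan2( sin Δλ · cos φ₂ , cos φ₁ · sin φ₂ − sin φ₁ · cos φ₂ · cos Δλ )
  = atan2(0.05340, 0.95862) = 3.188° → normalised to [0°, 360°): 3.188°.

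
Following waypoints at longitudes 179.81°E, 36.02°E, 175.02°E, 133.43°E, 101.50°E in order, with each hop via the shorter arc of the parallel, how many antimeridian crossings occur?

0

Leg 1: +179.81° → +36.02°, shortest Δλ = -143.79° (west) — does not cross 180°.
Leg 2: +36.02° → +175.02°, shortest Δλ = 139.0° (east) — does not cross 180°.
Leg 3: +175.02° → +133.43°, shortest Δλ = -41.59° (west) — does not cross 180°.
Leg 4: +133.43° → +101.50°, shortest Δλ = -31.93° (west) — does not cross 180°.
Total crossings: 0.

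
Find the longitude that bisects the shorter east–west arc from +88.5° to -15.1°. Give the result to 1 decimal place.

+36.7°

Signed shortest Δλ from +88.5° to -15.1° is -103.6°.
Midpoint longitude = +88.5° + (-103.6°)/2 = +88.5° − 51.8° = +36.7°.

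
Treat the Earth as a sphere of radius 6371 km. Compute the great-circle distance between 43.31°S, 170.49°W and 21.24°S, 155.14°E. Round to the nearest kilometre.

Δλ = 155.14 − -170.49 = 325.63°; wrapped into (−180°, 180°]: -34.37°.
Δφ = -21.24 − -43.31 = 22.07°.
a = sin²(Δφ/2) + cos φ₁ · cos φ₂ · sin²(Δλ/2) = 0.095843.
c = 2·atan2(√a, √(1−a)) = 0.62951 rad → d = 6371·c ≈ 4010.63 km.

4011 km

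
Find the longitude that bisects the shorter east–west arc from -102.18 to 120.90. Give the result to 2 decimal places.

Signed shortest Δλ from -102.18° to +120.90° is -136.92°.
Midpoint longitude = -102.18° + (-136.92°)/2 = -102.18° − 68.46° = -170.64°.
(The naïve average (-102.18 + +120.90)/2 = 9.36° is on the wrong side of the globe.)

-170.64°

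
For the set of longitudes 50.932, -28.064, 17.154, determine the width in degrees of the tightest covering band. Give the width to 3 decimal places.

Sort the longitudes: -28.064°, +17.154°, +50.932°.
Eastward gaps between consecutive values (wrapping around): 45.218°, 33.778°, 281.004°.
Largest gap = 281.004° ⇒ minimal covering band is its complement: 360° − 281.004° = 78.996°.
Band runs from -28.064° eastward to +50.932°.

78.996°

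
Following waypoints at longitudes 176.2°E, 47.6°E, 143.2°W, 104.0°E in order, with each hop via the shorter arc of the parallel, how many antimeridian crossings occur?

Leg 1: +176.2° → +47.6°, shortest Δλ = -128.6° (west) — does not cross 180°.
Leg 2: +47.6° → -143.2°, shortest Δλ = 169.2° (east) — crosses 180°.
Leg 3: -143.2° → +104.0°, shortest Δλ = -112.8° (west) — crosses 180°.
Total crossings: 2.

2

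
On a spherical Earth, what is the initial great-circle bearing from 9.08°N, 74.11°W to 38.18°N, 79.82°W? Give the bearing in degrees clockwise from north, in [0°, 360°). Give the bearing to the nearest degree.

Δλ = -79.82 − -74.11 = -5.71°.
θ = atan2( sin Δλ · cos φ₂ , cos φ₁ · sin φ₂ − sin φ₁ · cos φ₂ · cos Δλ )
  = atan2(-0.07821, 0.48695) = -9.124° → normalised to [0°, 360°): 350.876°.

351°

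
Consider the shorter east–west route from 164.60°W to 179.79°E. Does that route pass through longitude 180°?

Yes

Naïve |179.79 − -164.60| = 344.39° > 180°, so the shorter arc goes the other way round — across 180°.
Signed shortest Δλ = ((179.79 − -164.60 + 180) mod 360) − 180 = -15.61°.
Going west by 15.61° from -164.60° passes through 180° before reaching +179.79°.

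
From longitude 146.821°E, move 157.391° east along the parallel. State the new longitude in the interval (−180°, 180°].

Start at +146.821°; shift +157.391° → +304.212°.
+304.212° lies outside (−180°, 180°]; subtract 360° → -55.788°.

55.788°W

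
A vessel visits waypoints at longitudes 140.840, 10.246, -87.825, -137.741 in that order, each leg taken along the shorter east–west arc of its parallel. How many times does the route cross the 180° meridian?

Leg 1: +140.840° → +10.246°, shortest Δλ = -130.594° (west) — does not cross 180°.
Leg 2: +10.246° → -87.825°, shortest Δλ = -98.071° (west) — does not cross 180°.
Leg 3: -87.825° → -137.741°, shortest Δλ = -49.916° (west) — does not cross 180°.
Total crossings: 0.

0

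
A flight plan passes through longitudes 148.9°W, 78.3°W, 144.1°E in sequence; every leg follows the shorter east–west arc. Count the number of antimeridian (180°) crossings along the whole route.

Leg 1: -148.9° → -78.3°, shortest Δλ = 70.6° (east) — does not cross 180°.
Leg 2: -78.3° → +144.1°, shortest Δλ = -137.6° (west) — crosses 180°.
Total crossings: 1.

1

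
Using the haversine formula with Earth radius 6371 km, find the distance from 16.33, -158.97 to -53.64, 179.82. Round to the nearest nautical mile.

4341 nmi

Δλ = 179.82 − -158.97 = 338.79°; wrapped into (−180°, 180°]: -21.21°.
Δφ = -53.64 − 16.33 = -69.97°.
a = sin²(Δφ/2) + cos φ₁ · cos φ₂ · sin²(Δλ/2) = 0.348014.
c = 2·atan2(√a, √(1−a)) = 1.26194 rad → d = 6371·c ≈ 8039.80 km ≈ 4341.14 nmi.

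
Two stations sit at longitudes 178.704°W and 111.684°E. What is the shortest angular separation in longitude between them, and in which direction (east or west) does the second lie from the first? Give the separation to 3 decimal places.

69.612° west

Raw difference: 111.684 − -178.704 = 290.388°.
Normalise into (−180°, 180°]: 290.388° − 360° = -69.612°.
Negative ⇒ the second point lies to the west; separation 69.612°.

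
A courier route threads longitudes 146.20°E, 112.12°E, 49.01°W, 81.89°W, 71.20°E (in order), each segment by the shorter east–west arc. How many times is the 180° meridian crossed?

0

Leg 1: +146.20° → +112.12°, shortest Δλ = -34.08° (west) — does not cross 180°.
Leg 2: +112.12° → -49.01°, shortest Δλ = -161.13° (west) — does not cross 180°.
Leg 3: -49.01° → -81.89°, shortest Δλ = -32.88° (west) — does not cross 180°.
Leg 4: -81.89° → +71.20°, shortest Δλ = 153.09° (east) — does not cross 180°.
Total crossings: 0.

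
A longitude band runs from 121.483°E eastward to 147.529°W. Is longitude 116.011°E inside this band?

Band width going east from +121.483° to -147.529°: ((-147.529 − 121.483) mod 360) = 90.988°.
Offset of +116.011° east of the west edge: ((116.011 − 121.483) mod 360) = 354.528°.
354.528° > 90.988° ⇒ outside.

No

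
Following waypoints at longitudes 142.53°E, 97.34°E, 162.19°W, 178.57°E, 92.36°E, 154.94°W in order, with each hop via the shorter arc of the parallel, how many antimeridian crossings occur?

Leg 1: +142.53° → +97.34°, shortest Δλ = -45.19° (west) — does not cross 180°.
Leg 2: +97.34° → -162.19°, shortest Δλ = 100.47° (east) — crosses 180°.
Leg 3: -162.19° → +178.57°, shortest Δλ = -19.24° (west) — crosses 180°.
Leg 4: +178.57° → +92.36°, shortest Δλ = -86.21° (west) — does not cross 180°.
Leg 5: +92.36° → -154.94°, shortest Δλ = 112.7° (east) — crosses 180°.
Total crossings: 3.

3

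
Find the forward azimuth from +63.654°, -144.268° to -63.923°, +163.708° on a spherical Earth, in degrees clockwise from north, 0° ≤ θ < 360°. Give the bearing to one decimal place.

Δλ = 163.708 − -144.268 = 307.976°; wrapped into (−180°, 180°]: -52.024°.
θ = atan2( sin Δλ · cos φ₂ , cos φ₁ · sin φ₂ − sin φ₁ · cos φ₂ · cos Δλ )
  = atan2(-0.34651, -0.64101) = -151.606° → normalised to [0°, 360°): 208.394°.

208.4°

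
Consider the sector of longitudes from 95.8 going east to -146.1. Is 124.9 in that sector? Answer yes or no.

Band width going east from +95.8° to -146.1°: ((-146.1 − 95.8) mod 360) = 118.1°.
Offset of +124.9° east of the west edge: ((124.9 − 95.8) mod 360) = 29.1°.
29.1° ≤ 118.1° ⇒ inside.

Yes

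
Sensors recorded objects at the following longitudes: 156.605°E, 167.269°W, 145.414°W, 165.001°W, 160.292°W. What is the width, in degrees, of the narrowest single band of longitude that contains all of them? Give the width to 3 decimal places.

57.981°

Sort the longitudes: -167.269°, -165.001°, -160.292°, -145.414°, +156.605°.
Eastward gaps between consecutive values (wrapping around): 2.268°, 4.709°, 14.878°, 302.019°, 36.126°.
Largest gap = 302.019° ⇒ minimal covering band is its complement: 360° − 302.019° = 57.981°.
Band runs from +156.605° eastward to -145.414°, crossing the antimeridian.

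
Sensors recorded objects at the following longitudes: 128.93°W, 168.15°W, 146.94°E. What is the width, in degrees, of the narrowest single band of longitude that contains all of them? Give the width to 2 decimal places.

84.13°

Sort the longitudes: -168.15°, -128.93°, +146.94°.
Eastward gaps between consecutive values (wrapping around): 39.22°, 275.87°, 44.91°.
Largest gap = 275.87° ⇒ minimal covering band is its complement: 360° − 275.87° = 84.13°.
Band runs from +146.94° eastward to -128.93°, crossing the antimeridian.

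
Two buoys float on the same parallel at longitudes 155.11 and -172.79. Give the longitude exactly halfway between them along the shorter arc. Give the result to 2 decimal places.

Signed shortest Δλ from +155.11° to -172.79° is +32.10°.
Midpoint longitude = +155.11° + (+32.10°)/2 = +155.11° + 16.05° = +171.16°.
(The naïve average (+155.11 + -172.79)/2 = -8.84° is on the wrong side of the globe.)

+171.16°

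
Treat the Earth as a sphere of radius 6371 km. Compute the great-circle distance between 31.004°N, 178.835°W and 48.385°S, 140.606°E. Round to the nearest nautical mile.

5241 nmi

Δλ = 140.606 − -178.835 = 319.441°; wrapped into (−180°, 180°]: -40.559°.
Δφ = -48.385 − 31.004 = -79.389°.
a = sin²(Δφ/2) + cos φ₁ · cos φ₂ · sin²(Δλ/2) = 0.476314.
c = 2·atan2(√a, √(1−a)) = 1.52341 rad → d = 6371·c ≈ 9705.62 km ≈ 5240.61 nmi.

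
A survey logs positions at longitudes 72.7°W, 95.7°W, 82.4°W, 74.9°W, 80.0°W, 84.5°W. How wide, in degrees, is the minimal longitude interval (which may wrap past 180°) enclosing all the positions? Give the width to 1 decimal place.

23.0°

Sort the longitudes: -95.7°, -84.5°, -82.4°, -80.0°, -74.9°, -72.7°.
Eastward gaps between consecutive values (wrapping around): 11.2°, 2.1°, 2.4°, 5.1°, 2.2°, 337.0°.
Largest gap = 337.0° ⇒ minimal covering band is its complement: 360° − 337.0° = 23.0°.
Band runs from -95.7° eastward to -72.7°.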